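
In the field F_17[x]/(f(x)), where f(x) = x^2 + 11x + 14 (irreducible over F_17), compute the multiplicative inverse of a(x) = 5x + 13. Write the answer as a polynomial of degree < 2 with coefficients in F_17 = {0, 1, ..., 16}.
a(x)^(-1) ≡ 10x + 16 (mod f(x))

Since f is irreducible over F_17, F_17[x]/(f) is a field and a(x) ≠ 0 has an inverse. Apply the extended Euclidean algorithm to f(x) and a(x) in F_17[x]: f(x) = (7x + 1)·a(x) + (1). The last nonzero remainder is the constant 1 = gcd(f, a) in F_17. Back-substituting through the division chain expresses 1 = s(x)·a(x) + t(x)·f(x) with s(x) ≡ 10x + 16 (mod f), so a(x)^(-1) ≡ s(x) = 10x + 16 (mod f). Check: (5x + 13)·(10x + 16) = 16x^2 + 6x + 4 ≡ 1 (mod x^2 + 11x + 14).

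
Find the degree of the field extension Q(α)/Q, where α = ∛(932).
[Q(α):Q] = 3

The minimal polynomial of α is x^3 - 932, irreducible over Q since 932 is not a perfect cube (so x^3 - 932 has no rational root). Hence [Q(α):Q] = deg(m_α) = 3.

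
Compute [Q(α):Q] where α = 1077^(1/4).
[Q(α):Q] = 4

α is a root of x^4 - 1077. By Eisenstein's criterion at the prime p = 3 (which divides the constant term 1077 but p^2 = 9 does not, since 1077 is squarefree), x^4 - 1077 is irreducible over Q. Hence [Q(α):Q] = 4.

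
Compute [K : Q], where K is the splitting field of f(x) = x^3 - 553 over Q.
[K : Q] = 6

The roots of x^3 - 553 are ∛553, ω∛553, ω^2∛553 where ω = e^(2πi/3) is a primitive cube root of unity, so K = Q(∛553, ω). Now [Q(∛553):Q] = 3 (since 553 is not a perfect cube, x^3 - 553 is irreducible) and [Q(ω):Q] = 2. Both 2 and 3 divide [K:Q], and [K:Q] ≤ 3·2 = 6, so [K:Q] = 6. (Equivalently: Q(∛553) ⊂ R but ω ∉ R, so [K : Q(∛553)] = 2.)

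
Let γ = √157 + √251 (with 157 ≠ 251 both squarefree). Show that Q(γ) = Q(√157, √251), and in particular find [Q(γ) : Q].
[Q(γ) : Q] = 4 (equivalently, Q(γ) = Q(√157, √251))

Obviously Q(γ) ⊆ Q(√157, √251), and [Q(√157, √251):Q] = 4 (since 157, 251 are distinct squarefree integers > 1 with 39407 not a perfect square). To show equality we compute the minimal polynomial of γ. From γ = √157 + √251: γ^2 = 157 + 2√(39407) + 251 = 408 + 2√(39407), so γ^2 - 408 = 2√(39407); squaring, (γ^2 - 408)^2 = 4·39407, i.e. γ^4 - 816γ^2 + 166464 - 157628 = 0, i.e. γ^4 - 816γ^2 + 8836 = 0. So γ is a root of x^4 - 816x^2 + 8836. This polynomial is irreducible over Q: it has no rational root (each ±√157 ± √251 is irrational), and any factorization into two quadratics over Q would force √(39407) ∈ Q (pairing opposite roots) or √157, √251 ∈ Q (other pairings), all impossible. Hence [Q(γ):Q] = 4 = [Q(√157, √251):Q], so Q(γ) = Q(√157, √251).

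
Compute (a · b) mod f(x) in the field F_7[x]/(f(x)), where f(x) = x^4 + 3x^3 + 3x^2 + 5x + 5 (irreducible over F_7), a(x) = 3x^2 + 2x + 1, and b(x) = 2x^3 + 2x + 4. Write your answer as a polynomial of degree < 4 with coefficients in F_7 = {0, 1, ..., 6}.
a · b ≡ 4x^3 + x + 4 (mod f(x))

Multiply in F_7[x]: a(x)·b(x) = (3x^2 + 2x + 1)·(2x^3 + 2x + 4) = 6x^5 + 4x^4 + x^3 + 2x^2 + 3x + 4. This has degree ≥ 4, so divide by f(x) over F_7: 6x^5 + 4x^4 + x^3 + 2x^2 + 3x + 4 = (6x)·(x^4 + 3x^3 + 3x^2 + 5x + 5) + (4x^3 + x + 4). Hence a·b ≡ 4x^3 + x + 4 (mod f). (F_7[x]/(f) is a field with 7^4 = 2401 elements since f is irreducible of degree 4.)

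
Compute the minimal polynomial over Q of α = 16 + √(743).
m_α(x) = x^2 - 32x - 487

From α - 16 = √(743), squaring gives (α - 16)^2 = 743, i.e. α^2 - 32α + 256 = 743, so α^2 - 32α - 487 = 0. The discriminant of x^2 - 32x - 487 is (-32)^2 - 4·(-487) = 1024 + 1948 = 2972, and 4·(743) is not a perfect square in Q since 743 is squarefree and ≠ 1. Hence x^2 - 32x - 487 is irreducible over Q and is the minimal polynomial of α.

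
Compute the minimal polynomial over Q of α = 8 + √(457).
m_α(x) = x^2 - 16x - 393

From α - 8 = √(457), squaring gives (α - 8)^2 = 457, i.e. α^2 - 16α + 64 = 457, so α^2 - 16α - 393 = 0. The discriminant of x^2 - 16x - 393 is (-16)^2 - 4·(-393) = 256 + 1572 = 1828, and 4·(457) is not a perfect square in Q since 457 is squarefree and ≠ 1. Hence x^2 - 16x - 393 is irreducible over Q and is the minimal polynomial of α.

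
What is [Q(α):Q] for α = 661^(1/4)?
[Q(α):Q] = 4

α is a root of x^4 - 661. By Eisenstein's criterion at the prime p = 661 (which divides the constant term 661 but p^2 = 436921 does not, since 661 is squarefree), x^4 - 661 is irreducible over Q. Hence [Q(α):Q] = 4.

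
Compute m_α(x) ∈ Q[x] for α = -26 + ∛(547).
m_α(x) = x^3 + 78x^2 + 2028x + 17029

Set β = α + 26 = ∛(547), so β^3 = 547. Then (α + 26)^3 - 547 = 0, i.e. α is a root of g(x) = (x + 26)^3 - 547 = x^3 + 78x^2 + 2028x + 17029. Since g(x) = h(x + 26) where h(x) = x^3 - 547, and h is irreducible over Q (because 547 is not a perfect cube, so h has no rational root, and a monic cubic with no rational root is irreducible), g is also irreducible (irreducibility is preserved under the substitution x → x + 26). Hence m_α(x) = x^3 + 78x^2 + 2028x + 17029.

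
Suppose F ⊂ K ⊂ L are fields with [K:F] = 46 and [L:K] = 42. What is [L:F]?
[L:F] = 1932

The tower law says that for any tower of field extensions F ⊂ K ⊂ L with finite degrees, [L:F] = [L:K] · [K:F]. Here this gives [L:F] = 42 · 46 = 1932.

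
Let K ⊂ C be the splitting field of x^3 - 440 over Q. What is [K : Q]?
[K : Q] = 6

The roots of x^3 - 440 are ∛440, ω∛440, ω^2∛440 where ω = e^(2πi/3) is a primitive cube root of unity, so K = Q(∛440, ω). Now [Q(∛440):Q] = 3 (since 440 is not a perfect cube, x^3 - 440 is irreducible) and [Q(ω):Q] = 2. Both 2 and 3 divide [K:Q], and [K:Q] ≤ 3·2 = 6, so [K:Q] = 6. (Equivalently: Q(∛440) ⊂ R but ω ∉ R, so [K : Q(∛440)] = 2.)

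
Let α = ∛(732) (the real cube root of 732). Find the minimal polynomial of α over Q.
m_α(x) = x^3 - 732

α satisfies α^3 = 732, so x^3 - 732 annihilates α. By the rational root test, a rational root p/q (in lowest terms) of x^3 - 732 would satisfy p^3 = 732 q^3, forcing q = 1 and p^3 = 732; but 732 is not a perfect cube, contradiction. A monic cubic over Q with no rational root is irreducible (any nontrivial factorization would include a linear factor). Hence x^3 - 732 is the minimal polynomial of α, and in particular [Q(α):Q] = 3.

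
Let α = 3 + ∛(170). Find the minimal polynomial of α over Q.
m_α(x) = x^3 - 9x^2 + 27x - 197

Set β = α - 3 = ∛(170), so β^3 = 170. Then (α - 3)^3 - 170 = 0, i.e. α is a root of g(x) = (x - 3)^3 - 170 = x^3 - 9x^2 + 27x - 197. Since g(x) = h(x - 3) where h(x) = x^3 - 170, and h is irreducible over Q (because 170 is not a perfect cube, so h has no rational root, and a monic cubic with no rational root is irreducible), g is also irreducible (irreducibility is preserved under the substitution x → x - 3). Hence m_α(x) = x^3 - 9x^2 + 27x - 197.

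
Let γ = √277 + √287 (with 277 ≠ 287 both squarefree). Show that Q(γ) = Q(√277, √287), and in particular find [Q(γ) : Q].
[Q(γ) : Q] = 4 (equivalently, Q(γ) = Q(√277, √287))

Obviously Q(γ) ⊆ Q(√277, √287), and [Q(√277, √287):Q] = 4 (since 277, 287 are distinct squarefree integers > 1 with 79499 not a perfect square). To show equality we compute the minimal polynomial of γ. From γ = √277 + √287: γ^2 = 277 + 2√(79499) + 287 = 564 + 2√(79499), so γ^2 - 564 = 2√(79499); squaring, (γ^2 - 564)^2 = 4·79499, i.e. γ^4 - 1128γ^2 + 318096 - 317996 = 0, i.e. γ^4 - 1128γ^2 + 100 = 0. So γ is a root of x^4 - 1128x^2 + 100. This polynomial is irreducible over Q: it has no rational root (each ±√277 ± √287 is irrational), and any factorization into two quadratics over Q would force √(79499) ∈ Q (pairing opposite roots) or √277, √287 ∈ Q (other pairings), all impossible. Hence [Q(γ):Q] = 4 = [Q(√277, √287):Q], so Q(γ) = Q(√277, √287).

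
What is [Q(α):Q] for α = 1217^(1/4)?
[Q(α):Q] = 4

α is a root of x^4 - 1217. By Eisenstein's criterion at the prime p = 1217 (which divides the constant term 1217 but p^2 = 1481089 does not, since 1217 is squarefree), x^4 - 1217 is irreducible over Q. Hence [Q(α):Q] = 4.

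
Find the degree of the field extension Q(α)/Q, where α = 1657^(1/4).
[Q(α):Q] = 4

α is a root of x^4 - 1657. By Eisenstein's criterion at the prime p = 1657 (which divides the constant term 1657 but p^2 = 2745649 does not, since 1657 is squarefree), x^4 - 1657 is irreducible over Q. Hence [Q(α):Q] = 4.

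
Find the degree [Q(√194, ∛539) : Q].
[Q(√194, ∛539) : Q] = 6

Let L = Q(√194, ∛539). Since Q(√194) ⊂ L and [Q(√194):Q] = 2, the tower law gives 2 | [L:Q]. Likewise Q(∛539) ⊂ L with [Q(∛539):Q] = 3 (because 539 is not a perfect cube), so 3 | [L:Q]. As gcd(2,3) = 1, [L:Q] is divisible by 6. Conversely L is generated over Q by √194 and ∛539, so [L:Q] ≤ 2·3 = 6. Therefore [Q(√194, ∛539) : Q] = 6.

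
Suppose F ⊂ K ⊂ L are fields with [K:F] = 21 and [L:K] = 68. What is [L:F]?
[L:F] = 1428

The tower law says that for any tower of field extensions F ⊂ K ⊂ L with finite degrees, [L:F] = [L:K] · [K:F]. Here this gives [L:F] = 68 · 21 = 1428.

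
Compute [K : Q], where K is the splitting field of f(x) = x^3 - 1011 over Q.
[K : Q] = 6

The roots of x^3 - 1011 are ∛1011, ω∛1011, ω^2∛1011 where ω = e^(2πi/3) is a primitive cube root of unity, so K = Q(∛1011, ω). Now [Q(∛1011):Q] = 3 (since 1011 is not a perfect cube, x^3 - 1011 is irreducible) and [Q(ω):Q] = 2. Both 2 and 3 divide [K:Q], and [K:Q] ≤ 3·2 = 6, so [K:Q] = 6. (Equivalently: Q(∛1011) ⊂ R but ω ∉ R, so [K : Q(∛1011)] = 2.)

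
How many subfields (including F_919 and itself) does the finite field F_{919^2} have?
F_{919^2} has 2 subfields

The subfields of F_{p^n} are exactly the fields F_{p^d} for d | n (each is the fixed field of the unique index-d subgroup of Gal(F_{p^n}/F_p) ≅ Z/nZ). The divisors of n = 2 are {1, 2}, giving 2 subfields: F_{919^1}, F_{919^2}.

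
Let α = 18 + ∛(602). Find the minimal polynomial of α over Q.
m_α(x) = x^3 - 54x^2 + 972x - 6434

Set β = α - 18 = ∛(602), so β^3 = 602. Then (α - 18)^3 - 602 = 0, i.e. α is a root of g(x) = (x - 18)^3 - 602 = x^3 - 54x^2 + 972x - 6434. Since g(x) = h(x - 18) where h(x) = x^3 - 602, and h is irreducible over Q (because 602 is not a perfect cube, so h has no rational root, and a monic cubic with no rational root is irreducible), g is also irreducible (irreducibility is preserved under the substitution x → x - 18). Hence m_α(x) = x^3 - 54x^2 + 972x - 6434.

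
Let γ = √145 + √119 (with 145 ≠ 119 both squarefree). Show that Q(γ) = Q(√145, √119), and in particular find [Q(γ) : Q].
[Q(γ) : Q] = 4 (equivalently, Q(γ) = Q(√145, √119))

Obviously Q(γ) ⊆ Q(√145, √119), and [Q(√145, √119):Q] = 4 (since 145, 119 are distinct squarefree integers > 1 with 17255 not a perfect square). To show equality we compute the minimal polynomial of γ. From γ = √145 + √119: γ^2 = 145 + 2√(17255) + 119 = 264 + 2√(17255), so γ^2 - 264 = 2√(17255); squaring, (γ^2 - 264)^2 = 4·17255, i.e. γ^4 - 528γ^2 + 69696 - 69020 = 0, i.e. γ^4 - 528γ^2 + 676 = 0. So γ is a root of x^4 - 528x^2 + 676. This polynomial is irreducible over Q: it has no rational root (each ±√145 ± √119 is irrational), and any factorization into two quadratics over Q would force √(17255) ∈ Q (pairing opposite roots) or √145, √119 ∈ Q (other pairings), all impossible. Hence [Q(γ):Q] = 4 = [Q(√145, √119):Q], so Q(γ) = Q(√145, √119).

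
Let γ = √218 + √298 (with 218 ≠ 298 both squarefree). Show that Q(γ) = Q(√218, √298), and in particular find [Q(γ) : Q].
[Q(γ) : Q] = 4 (equivalently, Q(γ) = Q(√218, √298))

Obviously Q(γ) ⊆ Q(√218, √298), and [Q(√218, √298):Q] = 4 (since 218, 298 are distinct squarefree integers > 1 with 64964 not a perfect square). To show equality we compute the minimal polynomial of γ. From γ = √218 + √298: γ^2 = 218 + 2√(64964) + 298 = 516 + 2√(64964), so γ^2 - 516 = 2√(64964); squaring, (γ^2 - 516)^2 = 4·64964, i.e. γ^4 - 1032γ^2 + 266256 - 259856 = 0, i.e. γ^4 - 1032γ^2 + 6400 = 0. So γ is a root of x^4 - 1032x^2 + 6400. This polynomial is irreducible over Q: it has no rational root (each ±√218 ± √298 is irrational), and any factorization into two quadratics over Q would force √(64964) ∈ Q (pairing opposite roots) or √218, √298 ∈ Q (other pairings), all impossible. Hence [Q(γ):Q] = 4 = [Q(√218, √298):Q], so Q(γ) = Q(√218, √298).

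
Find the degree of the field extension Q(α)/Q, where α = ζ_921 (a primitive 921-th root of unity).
[Q(α):Q] = 612

The minimal polynomial of ζ_921 over Q is the 921-th cyclotomic polynomial Φ_921(x), which is irreducible over Q and has degree φ(921) = 612. Hence [Q(α):Q] = φ(921) = 612.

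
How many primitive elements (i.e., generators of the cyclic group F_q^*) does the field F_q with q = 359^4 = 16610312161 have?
There are φ(16610312160) = 4065030144 primitive elements

F_q^* is cyclic of order q - 1 = 16610312160. A cyclic group of order m has exactly φ(m) generators. Here m = 16610312160 = 2^5 · 3^2 · 5 · 13 · 179 · 4957, so the number of primitive elements is φ(16610312160) = 4065030144.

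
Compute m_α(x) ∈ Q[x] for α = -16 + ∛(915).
m_α(x) = x^3 + 48x^2 + 768x + 3181

Set β = α + 16 = ∛(915), so β^3 = 915. Then (α + 16)^3 - 915 = 0, i.e. α is a root of g(x) = (x + 16)^3 - 915 = x^3 + 48x^2 + 768x + 3181. Since g(x) = h(x + 16) where h(x) = x^3 - 915, and h is irreducible over Q (because 915 is not a perfect cube, so h has no rational root, and a monic cubic with no rational root is irreducible), g is also irreducible (irreducibility is preserved under the substitution x → x + 16). Hence m_α(x) = x^3 + 48x^2 + 768x + 3181.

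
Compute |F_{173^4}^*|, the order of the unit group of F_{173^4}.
|F_{173^4}^*| = 895745040

F_{173^4} has 173^4 = 895745041 elements; its multiplicative group consists of all nonzero elements, so |F_{173^4}^*| = 895745041 - 1 = 895745040. (It is cyclic since any finite subgroup of the multiplicative group of a field is cyclic.)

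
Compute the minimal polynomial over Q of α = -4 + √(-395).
m_α(x) = x^2 + 8x + 411

From α + 4 = √(-395), squaring gives (α + 4)^2 = -395, i.e. α^2 + 8α + 16 = -395, so α^2 + 8α + 411 = 0. The discriminant of x^2 + 8x + 411 is (8)^2 - 4·(411) = 64 - 1644 = -1580, and 4·(-395) is not a perfect square in Q since -395 is squarefree and ≠ 1. Hence x^2 + 8x + 411 is irreducible over Q and is the minimal polynomial of α.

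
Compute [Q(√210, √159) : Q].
[Q(√210, √159) : Q] = 4

[Q(√210):Q] = 2 (min poly x^2 - 210, irreducible since 210 is squarefree > 1). For the top step, suppose √159 ∈ Q(√210), say √159 = c + d√210 with c, d ∈ Q. Squaring: 159 = c^2 + 210d^2 + 2cd√210. Since √210 ∉ Q this forces 2cd = 0. If d = 0 then √159 = c ∈ Q, contradicting 159 squarefree > 1. If c = 0 then 159 = 210d^2, so 210·159 = (210d)^2 is a perfect square in Q — but 210·159 = 33390 is not a perfect square (since 210 and 159 are distinct squarefree integers). Contradiction. Hence √159 ∉ Q(√210), so x^2 - 159 stays irreducible over Q(√210) and [Q(√210, √159) : Q(√210)] = 2. By the tower law, [Q(√210, √159) : Q] = 2 · 2 = 4.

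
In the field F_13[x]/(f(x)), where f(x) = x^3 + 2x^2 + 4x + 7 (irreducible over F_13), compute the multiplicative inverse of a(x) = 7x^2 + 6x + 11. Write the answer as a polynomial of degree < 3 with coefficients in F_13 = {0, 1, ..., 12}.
a(x)^(-1) ≡ 6x^2 + 4x + 11 (mod f(x))

Since f is irreducible over F_13, F_13[x]/(f) is a field and a(x) ≠ 0 has an inverse. Apply the extended Euclidean algorithm to f(x) and a(x) in F_13[x]: f(x) = (2x + 6)·a(x) + (11x + 6);  a(x) = (3x + 6)·(11x + 6) + (1). The last nonzero remainder is the constant 1 = gcd(f, a) in F_13. Back-substituting through the division chain expresses 1 = s(x)·a(x) + t(x)·f(x) with s(x) ≡ 6x^2 + 4x + 11 (mod f), so a(x)^(-1) ≡ s(x) = 6x^2 + 4x + 11 (mod f). Check: (7x^2 + 6x + 11)·(6x^2 + 4x + 11) = 3x^4 + 12x^3 + 11x^2 + 6x + 4 ≡ 1 (mod x^3 + 2x^2 + 4x + 7).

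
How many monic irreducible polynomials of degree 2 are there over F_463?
There are 106953 monic irreducible polynomials of degree 2 over F_463

Each element of F_{463^2} that lies in no proper subfield is a root of exactly one monic irreducible of degree 2 over F_463, and each such polynomial has 2 distinct roots in F_{463^2}. By Möbius inversion the count is N_463(2) = (1/2) Σ_{d|2} μ(2/d) · 463^d = (1/2)(μ(2)·463^1 + μ(1)·463^2) = 213906/2 = 106953.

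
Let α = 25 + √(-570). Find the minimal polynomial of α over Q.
m_α(x) = x^2 - 50x + 1195

From α - 25 = √(-570), squaring gives (α - 25)^2 = -570, i.e. α^2 - 50α + 625 = -570, so α^2 - 50α + 1195 = 0. The discriminant of x^2 - 50x + 1195 is (-50)^2 - 4·(1195) = 2500 - 4780 = -2280, and 4·(-570) is not a perfect square in Q since -570 is squarefree and ≠ 1. Hence x^2 - 50x + 1195 is irreducible over Q and is the minimal polynomial of α.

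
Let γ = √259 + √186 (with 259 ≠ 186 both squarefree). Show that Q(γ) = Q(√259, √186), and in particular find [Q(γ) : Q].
[Q(γ) : Q] = 4 (equivalently, Q(γ) = Q(√259, √186))

Obviously Q(γ) ⊆ Q(√259, √186), and [Q(√259, √186):Q] = 4 (since 259, 186 are distinct squarefree integers > 1 with 48174 not a perfect square). To show equality we compute the minimal polynomial of γ. From γ = √259 + √186: γ^2 = 259 + 2√(48174) + 186 = 445 + 2√(48174), so γ^2 - 445 = 2√(48174); squaring, (γ^2 - 445)^2 = 4·48174, i.e. γ^4 - 890γ^2 + 198025 - 192696 = 0, i.e. γ^4 - 890γ^2 + 5329 = 0. So γ is a root of x^4 - 890x^2 + 5329. This polynomial is irreducible over Q: it has no rational root (each ±√259 ± √186 is irrational), and any factorization into two quadratics over Q would force √(48174) ∈ Q (pairing opposite roots) or √259, √186 ∈ Q (other pairings), all impossible. Hence [Q(γ):Q] = 4 = [Q(√259, √186):Q], so Q(γ) = Q(√259, √186).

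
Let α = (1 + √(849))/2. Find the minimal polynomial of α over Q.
m_α(x) = x^2 - x - 212

From 2α - 1 = √(849), squaring gives (2α - 1)^2 = 849, i.e. 4α^2 - 4α + 1 = 849, so α^2 - α + (1 - 849)/4 = 0. Since 849 ≡ 1 (mod 4), (1 - 849)/4 = -212 ∈ Z. The polynomial x^2 - x - 212 has discriminant 1 - 4·(-212) = 849, which is not a perfect square in Q (d = 849 is squarefree and ≠ 1), so x^2 - x - 212 is irreducible over Q. It is the minimal polynomial of α.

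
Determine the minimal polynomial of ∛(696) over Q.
m_α(x) = x^3 - 696

α satisfies α^3 = 696, so x^3 - 696 annihilates α. By the rational root test, a rational root p/q (in lowest terms) of x^3 - 696 would satisfy p^3 = 696 q^3, forcing q = 1 and p^3 = 696; but 696 is not a perfect cube, contradiction. A monic cubic over Q with no rational root is irreducible (any nontrivial factorization would include a linear factor). Hence x^3 - 696 is the minimal polynomial of α, and in particular [Q(α):Q] = 3.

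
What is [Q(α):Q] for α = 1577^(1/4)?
[Q(α):Q] = 4

α is a root of x^4 - 1577. By Eisenstein's criterion at the prime p = 19 (which divides the constant term 1577 but p^2 = 361 does not, since 1577 is squarefree), x^4 - 1577 is irreducible over Q. Hence [Q(α):Q] = 4.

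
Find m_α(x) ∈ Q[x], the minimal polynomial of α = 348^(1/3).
m_α(x) = x^3 - 348

α satisfies α^3 = 348, so x^3 - 348 annihilates α. By the rational root test, a rational root p/q (in lowest terms) of x^3 - 348 would satisfy p^3 = 348 q^3, forcing q = 1 and p^3 = 348; but 348 is not a perfect cube, contradiction. A monic cubic over Q with no rational root is irreducible (any nontrivial factorization would include a linear factor). Hence x^3 - 348 is the minimal polynomial of α, and in particular [Q(α):Q] = 3.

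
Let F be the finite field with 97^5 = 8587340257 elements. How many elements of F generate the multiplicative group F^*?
There are φ(8587340256) = 2518272000 primitive elements

F_q^* is cyclic of order q - 1 = 8587340256. A cyclic group of order m has exactly φ(m) generators. Here m = 8587340256 = 2^5 · 3 · 11 · 31 · 262321, so the number of primitive elements is φ(8587340256) = 2518272000.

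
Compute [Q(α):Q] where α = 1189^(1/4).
[Q(α):Q] = 4

α is a root of x^4 - 1189. By Eisenstein's criterion at the prime p = 29 (which divides the constant term 1189 but p^2 = 841 does not, since 1189 is squarefree), x^4 - 1189 is irreducible over Q. Hence [Q(α):Q] = 4.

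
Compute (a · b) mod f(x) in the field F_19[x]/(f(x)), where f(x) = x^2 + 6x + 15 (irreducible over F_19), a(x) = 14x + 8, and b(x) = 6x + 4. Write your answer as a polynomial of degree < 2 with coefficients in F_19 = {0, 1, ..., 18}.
a · b ≡ 18x + 7 (mod f(x))

Multiply in F_19[x]: a(x)·b(x) = (14x + 8)·(6x + 4) = 8x^2 + 9x + 13. This has degree ≥ 2, so divide by f(x) over F_19: 8x^2 + 9x + 13 = (8)·(x^2 + 6x + 15) + (18x + 7). Hence a·b ≡ 18x + 7 (mod f). (F_19[x]/(f) is a field with 19^2 = 361 elements since f is irreducible of degree 2.)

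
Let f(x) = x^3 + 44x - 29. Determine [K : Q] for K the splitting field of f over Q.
[K : Q] = 6

By the rational root test, any rational root of the monic integer polynomial f(x) = x^3 + 44x - 29 must be an integer dividing the constant term -29, i.e. one of ±{1, 29}. Evaluating: f(1) = 16, f(-1) = -74, f(29) = 25636, f(-29) = -25694; none is 0, so f has no rational root and is therefore irreducible over Q (a cubic with no linear factor over a field is irreducible). For an irreducible cubic, the Galois group is A_3 or S_3 according as the discriminant disc(f) = -4a^3 - 27b^2 = -4·(44)^3 - 27·(-29)^2 = -363443 is or is not a square in Q. Here disc(f) = -363443 is not a perfect square in Q, so the Galois group of f over Q is not contained in A_3 and must be all of S_3. The splitting field has degree |S_3| = 6 over Q, so [K : Q] = 6.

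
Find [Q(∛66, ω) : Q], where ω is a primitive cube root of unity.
[Q(∛66, ω) : Q] = 6

[Q(∛66):Q] = 3 (min poly x^3 - 66, irreducible since 66 is not a perfect cube). [Q(ω):Q] = 2 (min poly x^2 + x + 1). Since Q(∛66) ⊂ R and ω ∉ R, we have ω ∉ Q(∛66), so x^2 + x + 1 remains irreducible over Q(∛66) and [Q(∛66, ω) : Q(∛66)] = 2. By the tower law, [Q(∛66, ω) : Q] = 3 · 2 = 6. (In fact Q(∛66, ω) is the splitting field of x^3 - 66 over Q.)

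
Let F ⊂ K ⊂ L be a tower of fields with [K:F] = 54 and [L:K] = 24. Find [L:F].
[L:F] = 1296

The tower law says that for any tower of field extensions F ⊂ K ⊂ L with finite degrees, [L:F] = [L:K] · [K:F]. Here this gives [L:F] = 24 · 54 = 1296.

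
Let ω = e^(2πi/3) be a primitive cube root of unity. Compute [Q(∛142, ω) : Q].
[Q(∛142, ω) : Q] = 6

[Q(∛142):Q] = 3 (min poly x^3 - 142, irreducible since 142 is not a perfect cube). [Q(ω):Q] = 2 (min poly x^2 + x + 1). Since Q(∛142) ⊂ R and ω ∉ R, we have ω ∉ Q(∛142), so x^2 + x + 1 remains irreducible over Q(∛142) and [Q(∛142, ω) : Q(∛142)] = 2. By the tower law, [Q(∛142, ω) : Q] = 3 · 2 = 6. (In fact Q(∛142, ω) is the splitting field of x^3 - 142 over Q.)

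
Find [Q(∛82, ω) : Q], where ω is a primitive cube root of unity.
[Q(∛82, ω) : Q] = 6

[Q(∛82):Q] = 3 (min poly x^3 - 82, irreducible since 82 is not a perfect cube). [Q(ω):Q] = 2 (min poly x^2 + x + 1). Since Q(∛82) ⊂ R and ω ∉ R, we have ω ∉ Q(∛82), so x^2 + x + 1 remains irreducible over Q(∛82) and [Q(∛82, ω) : Q(∛82)] = 2. By the tower law, [Q(∛82, ω) : Q] = 3 · 2 = 6. (In fact Q(∛82, ω) is the splitting field of x^3 - 82 over Q.)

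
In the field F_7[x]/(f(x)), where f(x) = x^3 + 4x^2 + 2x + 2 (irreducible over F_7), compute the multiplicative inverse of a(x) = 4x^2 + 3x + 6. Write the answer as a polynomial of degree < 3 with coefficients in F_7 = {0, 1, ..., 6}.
a(x)^(-1) ≡ 3x^2 + x + 6 (mod f(x))

Since f is irreducible over F_7, F_7[x]/(f) is a field and a(x) ≠ 0 has an inverse. Apply the extended Euclidean algorithm to f(x) and a(x) in F_7[x]: f(x) = (2x + 3)·a(x) + (2x + 5);  a(x) = (2x)·(2x + 5) + (6). The last nonzero remainder is the constant 6 = gcd(f, a) in F_7. Back-substituting through the division chain expresses 6 = s(x)·a(x) + t(x)·f(x) with s(x) ≡ 4x^2 + 6x + 1 (mod f), so (4x^2 + 6x + 1)·a(x) ≡ 6 (mod f). Multiplying by 6^(-1) ≡ 6 in F_7 gives a(x)^(-1) ≡ 6·(4x^2 + 6x + 1) ≡ 3x^2 + x + 6 (mod f). Check: (4x^2 + 3x + 6)·(3x^2 + x + 6) = 5x^4 + 6x^3 + 3x^2 + 3x + 1 ≡ 1 (mod x^3 + 4x^2 + 2x + 2).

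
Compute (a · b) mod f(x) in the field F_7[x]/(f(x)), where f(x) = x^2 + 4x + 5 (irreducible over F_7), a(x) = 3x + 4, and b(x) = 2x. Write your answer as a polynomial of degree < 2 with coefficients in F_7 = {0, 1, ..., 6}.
a · b ≡ 5x + 5 (mod f(x))

Multiply in F_7[x]: a(x)·b(x) = (3x + 4)·(2x) = 6x^2 + x. This has degree ≥ 2, so divide by f(x) over F_7: 6x^2 + x = (6)·(x^2 + 4x + 5) + (5x + 5). Hence a·b ≡ 5x + 5 (mod f). (F_7[x]/(f) is a field with 7^2 = 49 elements since f is irreducible of degree 2.)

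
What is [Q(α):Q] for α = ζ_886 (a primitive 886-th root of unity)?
[Q(α):Q] = 442

The minimal polynomial of ζ_886 over Q is the 886-th cyclotomic polynomial Φ_886(x), which is irreducible over Q and has degree φ(886) = 442. Hence [Q(α):Q] = φ(886) = 442.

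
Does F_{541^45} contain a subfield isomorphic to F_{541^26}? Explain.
No: F_{541^26} is not a subfield of F_{541^45}

F_{p^m} embeds in F_{p^n} iff m | n. Here 26 ∤ 45 (since 45 = 1·26 + 19 with remainder 19 ≠ 0), so F_{541^26} is not a subfield of F_{541^45}. Equivalently: if it were, the tower law would give 26 = [F_{541^26}:F_541] dividing [F_{541^45}:F_541] = 45, contradiction.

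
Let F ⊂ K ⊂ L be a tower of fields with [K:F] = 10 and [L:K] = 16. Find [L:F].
[L:F] = 160

The tower law says that for any tower of field extensions F ⊂ K ⊂ L with finite degrees, [L:F] = [L:K] · [K:F]. Here this gives [L:F] = 16 · 10 = 160.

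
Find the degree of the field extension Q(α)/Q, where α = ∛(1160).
[Q(α):Q] = 3

The minimal polynomial of α is x^3 - 1160, irreducible over Q since 1160 is not a perfect cube (so x^3 - 1160 has no rational root). Hence [Q(α):Q] = deg(m_α) = 3.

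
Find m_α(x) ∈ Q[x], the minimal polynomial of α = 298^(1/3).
m_α(x) = x^3 - 298

α satisfies α^3 = 298, so x^3 - 298 annihilates α. By the rational root test, a rational root p/q (in lowest terms) of x^3 - 298 would satisfy p^3 = 298 q^3, forcing q = 1 and p^3 = 298; but 298 is not a perfect cube, contradiction. A monic cubic over Q with no rational root is irreducible (any nontrivial factorization would include a linear factor). Hence x^3 - 298 is the minimal polynomial of α, and in particular [Q(α):Q] = 3.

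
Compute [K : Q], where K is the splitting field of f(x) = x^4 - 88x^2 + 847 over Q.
[K : Q] = 4

Solving the quadratic in x^2: x^2 = (88 ± √(88^2 - 4·847))/2 = (88 ± √4356)/2 = (88 ± 66)/2, giving x^2 = 11 or x^2 = 77. So f(x) = (x^2 - 11)(x^2 - 77) and the roots of f are ±√11, ±√77. Hence the splitting field is K = Q(√11, √77). Since 11 and 77 are distinct squarefree integers > 1, their product 847 is not a perfect square, so √77 ∉ Q(√11). By the tower law [K:Q] = [Q(√11,√77):Q(√11)] · [Q(√11):Q] = 2 · 2 = 4.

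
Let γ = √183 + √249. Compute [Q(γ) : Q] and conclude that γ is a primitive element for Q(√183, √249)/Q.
[Q(γ) : Q] = 4 (equivalently, Q(γ) = Q(√183, √249))

Obviously Q(γ) ⊆ Q(√183, √249), and [Q(√183, √249):Q] = 4 (since 183, 249 are distinct squarefree integers > 1 with 45567 not a perfect square). To show equality we compute the minimal polynomial of γ. From γ = √183 + √249: γ^2 = 183 + 2√(45567) + 249 = 432 + 2√(45567), so γ^2 - 432 = 2√(45567); squaring, (γ^2 - 432)^2 = 4·45567, i.e. γ^4 - 864γ^2 + 186624 - 182268 = 0, i.e. γ^4 - 864γ^2 + 4356 = 0. So γ is a root of x^4 - 864x^2 + 4356. This polynomial is irreducible over Q: it has no rational root (each ±√183 ± √249 is irrational), and any factorization into two quadratics over Q would force √(45567) ∈ Q (pairing opposite roots) or √183, √249 ∈ Q (other pairings), all impossible. Hence [Q(γ):Q] = 4 = [Q(√183, √249):Q], so Q(γ) = Q(√183, √249).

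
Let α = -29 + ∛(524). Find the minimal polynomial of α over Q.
m_α(x) = x^3 + 87x^2 + 2523x + 23865

Set β = α + 29 = ∛(524), so β^3 = 524. Then (α + 29)^3 - 524 = 0, i.e. α is a root of g(x) = (x + 29)^3 - 524 = x^3 + 87x^2 + 2523x + 23865. Since g(x) = h(x + 29) where h(x) = x^3 - 524, and h is irreducible over Q (because 524 is not a perfect cube, so h has no rational root, and a monic cubic with no rational root is irreducible), g is also irreducible (irreducibility is preserved under the substitution x → x + 29). Hence m_α(x) = x^3 + 87x^2 + 2523x + 23865.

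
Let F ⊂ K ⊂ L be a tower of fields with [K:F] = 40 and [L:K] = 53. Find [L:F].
[L:F] = 2120

The tower law says that for any tower of field extensions F ⊂ K ⊂ L with finite degrees, [L:F] = [L:K] · [K:F]. Here this gives [L:F] = 53 · 40 = 2120.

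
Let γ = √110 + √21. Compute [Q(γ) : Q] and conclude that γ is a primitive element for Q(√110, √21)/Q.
[Q(γ) : Q] = 4 (equivalently, Q(γ) = Q(√110, √21))

Obviously Q(γ) ⊆ Q(√110, √21), and [Q(√110, √21):Q] = 4 (since 110, 21 are distinct squarefree integers > 1 with 2310 not a perfect square). To show equality we compute the minimal polynomial of γ. From γ = √110 + √21: γ^2 = 110 + 2√(2310) + 21 = 131 + 2√(2310), so γ^2 - 131 = 2√(2310); squaring, (γ^2 - 131)^2 = 4·2310, i.e. γ^4 - 262γ^2 + 17161 - 9240 = 0, i.e. γ^4 - 262γ^2 + 7921 = 0. So γ is a root of x^4 - 262x^2 + 7921. This polynomial is irreducible over Q: it has no rational root (each ±√110 ± √21 is irrational), and any factorization into two quadratics over Q would force √(2310) ∈ Q (pairing opposite roots) or √110, √21 ∈ Q (other pairings), all impossible. Hence [Q(γ):Q] = 4 = [Q(√110, √21):Q], so Q(γ) = Q(√110, √21).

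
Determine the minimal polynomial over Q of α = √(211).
m_α(x) = x^2 - 211

α satisfies α^2 - 211 = 0, so x^2 - 211 annihilates α. Since d = 211 is squarefree and ≠ 1, it is not a perfect square in Q, so x^2 - 211 has no rational root and is therefore irreducible over Q (a degree-2 polynomial over a field is irreducible iff it has no root). Hence m_α(x) = x^2 - 211.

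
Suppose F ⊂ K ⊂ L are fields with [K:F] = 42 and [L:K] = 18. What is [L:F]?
[L:F] = 756

The tower law says that for any tower of field extensions F ⊂ K ⊂ L with finite degrees, [L:F] = [L:K] · [K:F]. Here this gives [L:F] = 18 · 42 = 756.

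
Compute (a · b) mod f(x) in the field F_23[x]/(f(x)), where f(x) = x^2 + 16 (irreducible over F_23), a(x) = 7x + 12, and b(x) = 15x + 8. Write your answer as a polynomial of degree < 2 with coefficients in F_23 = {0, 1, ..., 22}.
a · b ≡ 6x + 3 (mod f(x))

Multiply in F_23[x]: a(x)·b(x) = (7x + 12)·(15x + 8) = 13x^2 + 6x + 4. This has degree ≥ 2, so divide by f(x) over F_23: 13x^2 + 6x + 4 = (13)·(x^2 + 16) + (6x + 3). Hence a·b ≡ 6x + 3 (mod f). (F_23[x]/(f) is a field with 23^2 = 529 elements since f is irreducible of degree 2.)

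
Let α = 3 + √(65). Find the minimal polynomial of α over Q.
m_α(x) = x^2 - 6x - 56

From α - 3 = √(65), squaring gives (α - 3)^2 = 65, i.e. α^2 - 6α + 9 = 65, so α^2 - 6α - 56 = 0. The discriminant of x^2 - 6x - 56 is (-6)^2 - 4·(-56) = 36 + 224 = 260, and 4·(65) is not a perfect square in Q since 65 is squarefree and ≠ 1. Hence x^2 - 6x - 56 is irreducible over Q and is the minimal polynomial of α.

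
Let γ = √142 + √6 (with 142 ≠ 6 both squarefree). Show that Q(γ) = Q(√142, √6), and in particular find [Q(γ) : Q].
[Q(γ) : Q] = 4 (equivalently, Q(γ) = Q(√142, √6))

Obviously Q(γ) ⊆ Q(√142, √6), and [Q(√142, √6):Q] = 4 (since 142, 6 are distinct squarefree integers > 1 with 852 not a perfect square). To show equality we compute the minimal polynomial of γ. From γ = √142 + √6: γ^2 = 142 + 2√(852) + 6 = 148 + 2√(852), so γ^2 - 148 = 2√(852); squaring, (γ^2 - 148)^2 = 4·852, i.e. γ^4 - 296γ^2 + 21904 - 3408 = 0, i.e. γ^4 - 296γ^2 + 18496 = 0. So γ is a root of x^4 - 296x^2 + 18496. This polynomial is irreducible over Q: it has no rational root (each ±√142 ± √6 is irrational), and any factorization into two quadratics over Q would force √(852) ∈ Q (pairing opposite roots) or √142, √6 ∈ Q (other pairings), all impossible. Hence [Q(γ):Q] = 4 = [Q(√142, √6):Q], so Q(γ) = Q(√142, √6).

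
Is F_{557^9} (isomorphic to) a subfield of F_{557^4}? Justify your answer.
No: F_{557^9} is not a subfield of F_{557^4}

F_{p^m} embeds in F_{p^n} iff m | n. Here 9 ∤ 4 (since 4 = 0·9 + 4 with remainder 4 ≠ 0), so F_{557^9} is not a subfield of F_{557^4}. Equivalently: if it were, the tower law would give 9 = [F_{557^9}:F_557] dividing [F_{557^4}:F_557] = 4, contradiction.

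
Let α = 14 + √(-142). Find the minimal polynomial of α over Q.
m_α(x) = x^2 - 28x + 338

From α - 14 = √(-142), squaring gives (α - 14)^2 = -142, i.e. α^2 - 28α + 196 = -142, so α^2 - 28α + 338 = 0. The discriminant of x^2 - 28x + 338 is (-28)^2 - 4·(338) = 784 - 1352 = -568, and 4·(-142) is not a perfect square in Q since -142 is squarefree and ≠ 1. Hence x^2 - 28x + 338 is irreducible over Q and is the minimal polynomial of α.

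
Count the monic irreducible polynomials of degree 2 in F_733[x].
There are 268278 monic irreducible polynomials of degree 2 over F_733

Each element of F_{733^2} that lies in no proper subfield is a root of exactly one monic irreducible of degree 2 over F_733, and each such polynomial has 2 distinct roots in F_{733^2}. By Möbius inversion the count is N_733(2) = (1/2) Σ_{d|2} μ(2/d) · 733^d = (1/2)(μ(2)·733^1 + μ(1)·733^2) = 536556/2 = 268278.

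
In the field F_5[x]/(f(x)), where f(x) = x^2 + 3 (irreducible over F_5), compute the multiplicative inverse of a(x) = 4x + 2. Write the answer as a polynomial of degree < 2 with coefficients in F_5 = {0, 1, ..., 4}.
a(x)^(-1) ≡ 3x + 1 (mod f(x))

Since f is irreducible over F_5, F_5[x]/(f) is a field and a(x) ≠ 0 has an inverse. Apply the extended Euclidean algorithm to f(x) and a(x) in F_5[x]: f(x) = (4x + 3)·a(x) + (2). The last nonzero remainder is the constant 2 = gcd(f, a) in F_5. Back-substituting through the division chain expresses 2 = s(x)·a(x) + t(x)·f(x) with s(x) ≡ x + 2 (mod f), so (x + 2)·a(x) ≡ 2 (mod f). Multiplying by 2^(-1) ≡ 3 in F_5 gives a(x)^(-1) ≡ 3·(x + 2) ≡ 3x + 1 (mod f). Check: (4x + 2)·(3x + 1) = 2x^2 + 2 ≡ 1 (mod x^2 + 3).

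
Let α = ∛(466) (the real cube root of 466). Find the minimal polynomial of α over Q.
m_α(x) = x^3 - 466

α satisfies α^3 = 466, so x^3 - 466 annihilates α. By the rational root test, a rational root p/q (in lowest terms) of x^3 - 466 would satisfy p^3 = 466 q^3, forcing q = 1 and p^3 = 466; but 466 is not a perfect cube, contradiction. A monic cubic over Q with no rational root is irreducible (any nontrivial factorization would include a linear factor). Hence x^3 - 466 is the minimal polynomial of α, and in particular [Q(α):Q] = 3.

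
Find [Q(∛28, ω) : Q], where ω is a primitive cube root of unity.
[Q(∛28, ω) : Q] = 6

[Q(∛28):Q] = 3 (min poly x^3 - 28, irreducible since 28 is not a perfect cube). [Q(ω):Q] = 2 (min poly x^2 + x + 1). Since Q(∛28) ⊂ R and ω ∉ R, we have ω ∉ Q(∛28), so x^2 + x + 1 remains irreducible over Q(∛28) and [Q(∛28, ω) : Q(∛28)] = 2. By the tower law, [Q(∛28, ω) : Q] = 3 · 2 = 6. (In fact Q(∛28, ω) is the splitting field of x^3 - 28 over Q.)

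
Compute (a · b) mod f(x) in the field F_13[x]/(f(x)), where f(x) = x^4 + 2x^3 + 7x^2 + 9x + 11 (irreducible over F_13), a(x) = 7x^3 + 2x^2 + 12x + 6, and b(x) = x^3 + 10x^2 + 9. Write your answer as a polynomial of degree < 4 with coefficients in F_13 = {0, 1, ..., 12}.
a · b ≡ 12x^3 + 7x^2 + 4x + 9 (mod f(x))

Multiply in F_13[x]: a(x)·b(x) = (7x^3 + 2x^2 + 12x + 6)·(x^3 + 10x^2 + 9) = 7x^6 + 7x^5 + 6x^4 + 7x^3 + 4x + 2. This has degree ≥ 4, so divide by f(x) over F_13: 7x^6 + 7x^5 + 6x^4 + 7x^3 + 4x + 2 = (7x^2 + 6x + 10)·(x^4 + 2x^3 + 7x^2 + 9x + 11) + (12x^3 + 7x^2 + 4x + 9). Hence a·b ≡ 12x^3 + 7x^2 + 4x + 9 (mod f). (F_13[x]/(f) is a field with 13^4 = 28561 elements since f is irreducible of degree 4.)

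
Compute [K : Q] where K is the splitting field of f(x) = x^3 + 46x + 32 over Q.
[K : Q] = 6

By the rational root test, any rational root of the monic integer polynomial f(x) = x^3 + 46x + 32 must be an integer dividing the constant term 32, i.e. one of ±{1, 2, 4, 8, 16, 32}. Evaluating: f(1) = 79, f(-1) = -15, f(2) = 132, f(-2) = -68, f(4) = 280, f(-4) = -216, f(8) = 912, f(-8) = -848, f(16) = 4864, f(-16) = -4800, f(32) = 34272, f(-32) = -34208; none is 0, so f has no rational root and is therefore irreducible over Q (a cubic with no linear factor over a field is irreducible). For an irreducible cubic, the Galois group is A_3 or S_3 according as the discriminant disc(f) = -4a^3 - 27b^2 = -4·(46)^3 - 27·(32)^2 = -416992 is or is not a square in Q. Here disc(f) = -416992 is not a perfect square in Q, so the Galois group of f over Q is not contained in A_3 and must be all of S_3. The splitting field has degree |S_3| = 6 over Q, so [K : Q] = 6.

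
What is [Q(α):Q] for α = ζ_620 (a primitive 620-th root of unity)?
[Q(α):Q] = 240

The minimal polynomial of ζ_620 over Q is the 620-th cyclotomic polynomial Φ_620(x), which is irreducible over Q and has degree φ(620) = 240. Hence [Q(α):Q] = φ(620) = 240.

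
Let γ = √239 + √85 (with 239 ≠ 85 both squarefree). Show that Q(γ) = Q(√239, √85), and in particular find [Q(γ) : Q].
[Q(γ) : Q] = 4 (equivalently, Q(γ) = Q(√239, √85))

Obviously Q(γ) ⊆ Q(√239, √85), and [Q(√239, √85):Q] = 4 (since 239, 85 are distinct squarefree integers > 1 with 20315 not a perfect square). To show equality we compute the minimal polynomial of γ. From γ = √239 + √85: γ^2 = 239 + 2√(20315) + 85 = 324 + 2√(20315), so γ^2 - 324 = 2√(20315); squaring, (γ^2 - 324)^2 = 4·20315, i.e. γ^4 - 648γ^2 + 104976 - 81260 = 0, i.e. γ^4 - 648γ^2 + 23716 = 0. So γ is a root of x^4 - 648x^2 + 23716. This polynomial is irreducible over Q: it has no rational root (each ±√239 ± √85 is irrational), and any factorization into two quadratics over Q would force √(20315) ∈ Q (pairing opposite roots) or √239, √85 ∈ Q (other pairings), all impossible. Hence [Q(γ):Q] = 4 = [Q(√239, √85):Q], so Q(γ) = Q(√239, √85).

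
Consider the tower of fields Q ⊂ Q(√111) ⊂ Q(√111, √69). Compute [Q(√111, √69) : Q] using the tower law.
[Q(√111, √69) : Q] = 4

[Q(√111):Q] = 2 (min poly x^2 - 111, irreducible since 111 is squarefree > 1). For the top step, suppose √69 ∈ Q(√111), say √69 = c + d√111 with c, d ∈ Q. Squaring: 69 = c^2 + 111d^2 + 2cd√111. Since √111 ∉ Q this forces 2cd = 0. If d = 0 then √69 = c ∈ Q, contradicting 69 squarefree > 1. If c = 0 then 69 = 111d^2, so 111·69 = (111d)^2 is a perfect square in Q — but 111·69 = 7659 is not a perfect square (since 111 and 69 are distinct squarefree integers). Contradiction. Hence √69 ∉ Q(√111), so x^2 - 69 stays irreducible over Q(√111) and [Q(√111, √69) : Q(√111)] = 2. By the tower law, [Q(√111, √69) : Q] = 2 · 2 = 4.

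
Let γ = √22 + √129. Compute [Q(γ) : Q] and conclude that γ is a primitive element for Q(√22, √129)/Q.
[Q(γ) : Q] = 4 (equivalently, Q(γ) = Q(√22, √129))

Obviously Q(γ) ⊆ Q(√22, √129), and [Q(√22, √129):Q] = 4 (since 22, 129 are distinct squarefree integers > 1 with 2838 not a perfect square). To show equality we compute the minimal polynomial of γ. From γ = √22 + √129: γ^2 = 22 + 2√(2838) + 129 = 151 + 2√(2838), so γ^2 - 151 = 2√(2838); squaring, (γ^2 - 151)^2 = 4·2838, i.e. γ^4 - 302γ^2 + 22801 - 11352 = 0, i.e. γ^4 - 302γ^2 + 11449 = 0. So γ is a root of x^4 - 302x^2 + 11449. This polynomial is irreducible over Q: it has no rational root (each ±√22 ± √129 is irrational), and any factorization into two quadratics over Q would force √(2838) ∈ Q (pairing opposite roots) or √22, √129 ∈ Q (other pairings), all impossible. Hence [Q(γ):Q] = 4 = [Q(√22, √129):Q], so Q(γ) = Q(√22, √129).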